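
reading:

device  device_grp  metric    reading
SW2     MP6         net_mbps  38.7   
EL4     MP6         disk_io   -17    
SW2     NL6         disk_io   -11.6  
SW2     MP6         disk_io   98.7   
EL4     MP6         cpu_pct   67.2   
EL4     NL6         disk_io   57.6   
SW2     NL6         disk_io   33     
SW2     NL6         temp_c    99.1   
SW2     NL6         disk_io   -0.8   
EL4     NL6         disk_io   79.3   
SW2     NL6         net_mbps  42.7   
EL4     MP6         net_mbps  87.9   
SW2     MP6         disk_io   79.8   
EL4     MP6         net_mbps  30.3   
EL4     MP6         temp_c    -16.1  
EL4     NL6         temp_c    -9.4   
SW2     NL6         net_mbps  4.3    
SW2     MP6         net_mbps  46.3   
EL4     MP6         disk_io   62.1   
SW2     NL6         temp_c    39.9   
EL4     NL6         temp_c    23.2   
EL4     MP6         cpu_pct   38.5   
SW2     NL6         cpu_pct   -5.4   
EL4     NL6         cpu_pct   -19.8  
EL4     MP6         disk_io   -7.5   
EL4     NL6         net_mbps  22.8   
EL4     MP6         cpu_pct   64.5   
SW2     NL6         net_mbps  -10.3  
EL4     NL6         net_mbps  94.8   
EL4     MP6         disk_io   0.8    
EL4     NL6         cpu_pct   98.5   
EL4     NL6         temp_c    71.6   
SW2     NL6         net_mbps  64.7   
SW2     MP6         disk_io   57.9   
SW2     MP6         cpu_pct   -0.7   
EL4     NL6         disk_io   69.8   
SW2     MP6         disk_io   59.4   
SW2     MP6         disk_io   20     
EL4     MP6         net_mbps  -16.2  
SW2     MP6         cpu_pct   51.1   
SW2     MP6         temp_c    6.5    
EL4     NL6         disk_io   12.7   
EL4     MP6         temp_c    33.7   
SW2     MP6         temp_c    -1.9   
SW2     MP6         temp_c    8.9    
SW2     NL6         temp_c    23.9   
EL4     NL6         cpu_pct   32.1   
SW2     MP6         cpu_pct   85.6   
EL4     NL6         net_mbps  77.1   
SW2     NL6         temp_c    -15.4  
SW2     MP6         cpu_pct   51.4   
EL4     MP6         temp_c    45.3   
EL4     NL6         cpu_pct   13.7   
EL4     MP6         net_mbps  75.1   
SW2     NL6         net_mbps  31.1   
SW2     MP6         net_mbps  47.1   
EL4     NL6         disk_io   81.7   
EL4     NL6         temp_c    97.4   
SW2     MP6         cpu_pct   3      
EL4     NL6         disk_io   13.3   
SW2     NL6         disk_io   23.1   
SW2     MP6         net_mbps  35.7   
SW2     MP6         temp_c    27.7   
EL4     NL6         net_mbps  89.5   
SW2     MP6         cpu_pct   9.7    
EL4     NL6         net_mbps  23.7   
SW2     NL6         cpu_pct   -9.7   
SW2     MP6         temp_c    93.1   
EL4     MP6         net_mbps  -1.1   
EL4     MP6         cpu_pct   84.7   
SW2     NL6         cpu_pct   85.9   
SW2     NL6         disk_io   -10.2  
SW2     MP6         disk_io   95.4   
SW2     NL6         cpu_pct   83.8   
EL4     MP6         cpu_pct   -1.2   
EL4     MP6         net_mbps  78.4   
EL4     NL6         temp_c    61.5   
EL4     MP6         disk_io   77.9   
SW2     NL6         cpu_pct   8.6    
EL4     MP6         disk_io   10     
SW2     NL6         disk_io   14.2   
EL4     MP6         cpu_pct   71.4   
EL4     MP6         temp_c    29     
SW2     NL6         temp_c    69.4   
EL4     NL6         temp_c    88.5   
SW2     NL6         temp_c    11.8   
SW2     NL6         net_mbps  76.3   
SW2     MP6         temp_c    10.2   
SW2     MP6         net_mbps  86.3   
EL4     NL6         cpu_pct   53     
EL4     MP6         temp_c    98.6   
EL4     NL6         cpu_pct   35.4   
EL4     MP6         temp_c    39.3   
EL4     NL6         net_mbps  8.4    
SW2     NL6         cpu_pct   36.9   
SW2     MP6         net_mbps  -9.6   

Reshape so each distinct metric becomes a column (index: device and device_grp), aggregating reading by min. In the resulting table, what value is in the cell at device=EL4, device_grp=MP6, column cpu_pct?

-1.2

Rows with device=EL4, device_grp=MP6 and metric=cpu_pct: reading values are 67.2, 38.5, 64.5, 84.7, -1.2, 71.4.
min(67.2, 38.5, 64.5, 84.7, -1.2, 71.4) = -1.2.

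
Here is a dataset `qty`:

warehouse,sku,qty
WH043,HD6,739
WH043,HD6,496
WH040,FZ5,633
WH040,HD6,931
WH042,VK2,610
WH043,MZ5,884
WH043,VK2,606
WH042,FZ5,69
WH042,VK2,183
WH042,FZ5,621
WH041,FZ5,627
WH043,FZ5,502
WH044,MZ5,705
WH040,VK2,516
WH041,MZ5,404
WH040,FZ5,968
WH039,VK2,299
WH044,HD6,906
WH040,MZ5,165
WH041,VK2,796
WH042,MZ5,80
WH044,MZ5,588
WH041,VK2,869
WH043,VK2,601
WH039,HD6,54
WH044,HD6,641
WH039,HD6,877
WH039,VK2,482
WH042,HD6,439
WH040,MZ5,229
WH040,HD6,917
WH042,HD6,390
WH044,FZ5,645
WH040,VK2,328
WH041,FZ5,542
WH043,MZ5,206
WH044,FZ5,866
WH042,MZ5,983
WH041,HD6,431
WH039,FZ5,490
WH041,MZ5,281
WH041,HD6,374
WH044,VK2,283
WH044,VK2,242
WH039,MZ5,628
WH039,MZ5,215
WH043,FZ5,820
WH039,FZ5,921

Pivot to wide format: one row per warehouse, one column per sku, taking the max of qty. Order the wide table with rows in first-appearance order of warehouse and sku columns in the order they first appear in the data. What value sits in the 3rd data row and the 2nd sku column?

621

With rows in first-appearance order of warehouse, row 3 is warehouse=WH042. sku columns in first-appearance order: HD6, FZ5, VK2, MZ5; column 2 is FZ5.
Long rows with warehouse=WH042, sku=FZ5: max(69, 621) = 621.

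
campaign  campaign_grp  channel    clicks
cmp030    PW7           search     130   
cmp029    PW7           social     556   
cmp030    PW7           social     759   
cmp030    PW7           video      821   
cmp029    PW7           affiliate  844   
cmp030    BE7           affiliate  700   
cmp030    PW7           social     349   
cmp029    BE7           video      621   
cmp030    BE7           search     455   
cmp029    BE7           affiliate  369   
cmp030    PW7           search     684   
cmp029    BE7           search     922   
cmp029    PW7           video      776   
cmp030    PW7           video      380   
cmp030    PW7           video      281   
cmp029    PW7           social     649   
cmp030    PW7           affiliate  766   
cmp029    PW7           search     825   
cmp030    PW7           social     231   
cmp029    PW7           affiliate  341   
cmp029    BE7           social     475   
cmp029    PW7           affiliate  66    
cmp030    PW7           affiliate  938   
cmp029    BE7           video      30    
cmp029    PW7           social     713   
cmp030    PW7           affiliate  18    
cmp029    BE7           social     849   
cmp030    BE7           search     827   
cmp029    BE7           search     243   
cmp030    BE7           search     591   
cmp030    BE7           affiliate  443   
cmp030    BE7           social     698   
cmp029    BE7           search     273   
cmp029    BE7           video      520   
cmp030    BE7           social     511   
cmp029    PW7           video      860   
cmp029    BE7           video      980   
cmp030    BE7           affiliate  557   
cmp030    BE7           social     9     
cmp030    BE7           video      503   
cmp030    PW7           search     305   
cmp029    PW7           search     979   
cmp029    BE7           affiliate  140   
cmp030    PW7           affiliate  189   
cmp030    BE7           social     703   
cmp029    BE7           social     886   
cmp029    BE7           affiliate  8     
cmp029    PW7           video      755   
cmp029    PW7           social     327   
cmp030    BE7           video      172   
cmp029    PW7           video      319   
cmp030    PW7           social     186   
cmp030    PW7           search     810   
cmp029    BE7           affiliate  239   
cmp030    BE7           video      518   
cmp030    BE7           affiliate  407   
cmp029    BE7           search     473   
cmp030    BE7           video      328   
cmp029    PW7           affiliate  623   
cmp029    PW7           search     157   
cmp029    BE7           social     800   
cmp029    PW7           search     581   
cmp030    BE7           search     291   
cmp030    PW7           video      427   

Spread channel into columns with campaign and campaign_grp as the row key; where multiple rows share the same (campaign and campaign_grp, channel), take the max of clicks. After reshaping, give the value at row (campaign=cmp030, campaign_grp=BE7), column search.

827

Rows with campaign=cmp030, campaign_grp=BE7 and channel=search: clicks values are 455, 827, 591, 291.
max(455, 827, 591, 291) = 827.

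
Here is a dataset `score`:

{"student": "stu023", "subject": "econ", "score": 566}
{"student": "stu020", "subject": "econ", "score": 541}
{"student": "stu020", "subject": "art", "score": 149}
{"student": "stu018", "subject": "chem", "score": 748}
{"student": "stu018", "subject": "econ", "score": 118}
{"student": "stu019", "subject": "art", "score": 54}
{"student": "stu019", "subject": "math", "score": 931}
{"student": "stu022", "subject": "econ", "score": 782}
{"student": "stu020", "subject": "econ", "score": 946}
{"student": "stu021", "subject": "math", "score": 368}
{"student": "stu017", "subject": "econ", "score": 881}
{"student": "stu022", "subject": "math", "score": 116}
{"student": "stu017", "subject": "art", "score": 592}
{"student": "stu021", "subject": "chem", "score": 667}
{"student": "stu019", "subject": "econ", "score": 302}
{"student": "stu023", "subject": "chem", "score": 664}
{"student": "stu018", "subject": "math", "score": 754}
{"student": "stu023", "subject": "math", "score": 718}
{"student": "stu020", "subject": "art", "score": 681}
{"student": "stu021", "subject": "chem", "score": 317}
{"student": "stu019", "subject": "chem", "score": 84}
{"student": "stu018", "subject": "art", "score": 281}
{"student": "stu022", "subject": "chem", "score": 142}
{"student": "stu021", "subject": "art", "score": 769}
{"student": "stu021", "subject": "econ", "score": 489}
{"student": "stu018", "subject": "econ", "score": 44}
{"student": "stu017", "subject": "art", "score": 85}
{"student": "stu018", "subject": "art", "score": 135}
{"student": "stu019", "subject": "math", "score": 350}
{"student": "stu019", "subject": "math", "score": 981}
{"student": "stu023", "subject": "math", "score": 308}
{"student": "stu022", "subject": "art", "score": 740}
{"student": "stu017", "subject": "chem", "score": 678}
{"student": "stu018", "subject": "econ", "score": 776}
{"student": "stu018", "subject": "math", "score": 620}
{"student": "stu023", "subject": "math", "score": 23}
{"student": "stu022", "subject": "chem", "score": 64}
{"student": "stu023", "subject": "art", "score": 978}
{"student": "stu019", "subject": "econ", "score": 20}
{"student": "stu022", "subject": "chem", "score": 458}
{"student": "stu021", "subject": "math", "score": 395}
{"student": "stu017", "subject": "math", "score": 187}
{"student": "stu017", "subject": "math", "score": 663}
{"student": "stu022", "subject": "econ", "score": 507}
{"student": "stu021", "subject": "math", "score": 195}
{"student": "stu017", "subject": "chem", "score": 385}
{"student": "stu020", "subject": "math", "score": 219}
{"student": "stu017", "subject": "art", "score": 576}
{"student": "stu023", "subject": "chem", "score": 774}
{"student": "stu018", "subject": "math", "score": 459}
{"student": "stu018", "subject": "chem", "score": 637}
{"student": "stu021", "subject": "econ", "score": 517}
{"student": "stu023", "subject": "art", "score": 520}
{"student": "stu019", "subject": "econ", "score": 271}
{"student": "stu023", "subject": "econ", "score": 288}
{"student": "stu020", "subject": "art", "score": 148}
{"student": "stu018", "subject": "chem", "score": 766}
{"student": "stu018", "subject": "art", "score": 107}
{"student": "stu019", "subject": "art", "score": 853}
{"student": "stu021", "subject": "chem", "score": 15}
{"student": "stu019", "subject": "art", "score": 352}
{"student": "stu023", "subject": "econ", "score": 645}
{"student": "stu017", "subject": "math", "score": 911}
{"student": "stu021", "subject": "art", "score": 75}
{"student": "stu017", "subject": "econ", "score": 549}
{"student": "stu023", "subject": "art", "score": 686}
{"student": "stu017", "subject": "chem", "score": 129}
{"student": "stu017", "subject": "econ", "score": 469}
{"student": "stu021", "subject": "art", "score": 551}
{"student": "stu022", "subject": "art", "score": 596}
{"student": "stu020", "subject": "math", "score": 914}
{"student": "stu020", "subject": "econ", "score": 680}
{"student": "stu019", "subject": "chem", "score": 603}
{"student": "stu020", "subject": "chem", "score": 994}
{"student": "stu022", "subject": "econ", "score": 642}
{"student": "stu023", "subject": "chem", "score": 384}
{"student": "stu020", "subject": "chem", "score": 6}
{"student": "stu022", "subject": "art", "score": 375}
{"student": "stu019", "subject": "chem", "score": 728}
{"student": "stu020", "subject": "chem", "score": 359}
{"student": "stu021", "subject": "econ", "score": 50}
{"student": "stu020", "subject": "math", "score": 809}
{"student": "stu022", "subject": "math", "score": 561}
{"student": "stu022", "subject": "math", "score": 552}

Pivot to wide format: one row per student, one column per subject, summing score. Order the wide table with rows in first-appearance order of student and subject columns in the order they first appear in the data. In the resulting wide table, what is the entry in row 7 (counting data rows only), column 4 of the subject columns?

1761

With rows in first-appearance order of student, row 7 is student=stu017. subject columns in first-appearance order: econ, art, chem, math; column 4 is math.
Long rows with student=stu017, subject=math: 187 + 663 + 911 = 1761.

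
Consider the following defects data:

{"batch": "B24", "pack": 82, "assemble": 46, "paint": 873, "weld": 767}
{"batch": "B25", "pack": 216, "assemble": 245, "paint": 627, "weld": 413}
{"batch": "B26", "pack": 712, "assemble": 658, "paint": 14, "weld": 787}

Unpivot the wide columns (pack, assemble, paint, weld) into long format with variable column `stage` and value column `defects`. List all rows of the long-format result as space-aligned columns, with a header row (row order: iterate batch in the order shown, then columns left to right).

batch  stage     defects
B24    pack      82     
B24    assemble  46     
B24    paint     873    
B24    weld      767    
B25    pack      216    
B25    assemble  245    
B25    paint     627    
B25    weld      413    
B26    pack      712    
B26    assemble  658    
B26    paint     14     
B26    weld      787    

Each (batch, column) pair becomes one row: 3 × 4 = 12 rows.
For example, (B24, pack) → defects=82.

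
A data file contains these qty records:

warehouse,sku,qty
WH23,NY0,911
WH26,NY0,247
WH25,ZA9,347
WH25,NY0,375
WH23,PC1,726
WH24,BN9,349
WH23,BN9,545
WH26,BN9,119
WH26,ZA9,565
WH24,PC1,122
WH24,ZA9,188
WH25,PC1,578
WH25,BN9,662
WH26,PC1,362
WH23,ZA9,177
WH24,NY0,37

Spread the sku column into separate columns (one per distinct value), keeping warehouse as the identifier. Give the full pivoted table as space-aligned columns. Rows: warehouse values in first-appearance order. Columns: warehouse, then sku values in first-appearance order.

warehouse  NY0  ZA9  PC1  BN9
WH23       911  177  726  545
WH26       247  565  362  119
WH25       375  347  578  662
WH24       37   188  122  349

Columns: warehouse plus the 4 distinct sku values (NY0, ZA9, PC1, BN9).
For example, row WH23 column NY0 takes qty=911 from the long row (WH23, NY0).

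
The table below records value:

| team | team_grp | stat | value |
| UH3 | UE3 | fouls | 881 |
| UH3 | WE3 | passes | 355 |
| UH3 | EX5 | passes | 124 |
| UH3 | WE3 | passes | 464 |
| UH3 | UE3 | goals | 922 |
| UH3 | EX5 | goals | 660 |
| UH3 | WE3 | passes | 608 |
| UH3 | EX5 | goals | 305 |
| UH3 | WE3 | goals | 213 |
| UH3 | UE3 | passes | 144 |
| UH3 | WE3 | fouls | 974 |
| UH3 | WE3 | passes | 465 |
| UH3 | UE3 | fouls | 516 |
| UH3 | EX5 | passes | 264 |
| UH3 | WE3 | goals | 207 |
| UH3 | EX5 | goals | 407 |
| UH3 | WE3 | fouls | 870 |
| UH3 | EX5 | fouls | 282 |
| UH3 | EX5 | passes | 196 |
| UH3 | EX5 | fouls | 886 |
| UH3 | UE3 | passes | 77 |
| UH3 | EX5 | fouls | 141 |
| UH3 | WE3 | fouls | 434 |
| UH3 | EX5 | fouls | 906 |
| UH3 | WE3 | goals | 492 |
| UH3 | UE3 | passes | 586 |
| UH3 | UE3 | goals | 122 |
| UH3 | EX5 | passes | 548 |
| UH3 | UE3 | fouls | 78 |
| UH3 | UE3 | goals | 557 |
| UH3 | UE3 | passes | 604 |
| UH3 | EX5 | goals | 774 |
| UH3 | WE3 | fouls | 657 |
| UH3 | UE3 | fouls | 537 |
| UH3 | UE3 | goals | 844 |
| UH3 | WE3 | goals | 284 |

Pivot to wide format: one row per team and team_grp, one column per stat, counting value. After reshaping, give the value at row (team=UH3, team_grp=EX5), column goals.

4

Rows with team=UH3, team_grp=EX5 and stat=goals: value values are 660, 305, 407, 774.
4 rows match — count = 4.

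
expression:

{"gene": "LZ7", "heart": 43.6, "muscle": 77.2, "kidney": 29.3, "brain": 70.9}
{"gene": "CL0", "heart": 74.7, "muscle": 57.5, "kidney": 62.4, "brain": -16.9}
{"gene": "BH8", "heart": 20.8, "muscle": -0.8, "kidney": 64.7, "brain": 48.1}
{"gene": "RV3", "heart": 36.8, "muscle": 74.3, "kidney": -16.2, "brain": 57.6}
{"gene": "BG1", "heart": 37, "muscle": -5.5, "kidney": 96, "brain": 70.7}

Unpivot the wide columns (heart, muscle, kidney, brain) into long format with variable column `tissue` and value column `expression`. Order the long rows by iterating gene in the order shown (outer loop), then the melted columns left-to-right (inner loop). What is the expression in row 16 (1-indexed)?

57.6

20 rows total (5 × 4). Row 16: index ⌊(16-1)/4⌋ = 3 into gene → RV3; (16-1) mod 4 = 3 into the melted columns → brain.
So row 16 is (RV3, brain, 57.6); expression = 57.6.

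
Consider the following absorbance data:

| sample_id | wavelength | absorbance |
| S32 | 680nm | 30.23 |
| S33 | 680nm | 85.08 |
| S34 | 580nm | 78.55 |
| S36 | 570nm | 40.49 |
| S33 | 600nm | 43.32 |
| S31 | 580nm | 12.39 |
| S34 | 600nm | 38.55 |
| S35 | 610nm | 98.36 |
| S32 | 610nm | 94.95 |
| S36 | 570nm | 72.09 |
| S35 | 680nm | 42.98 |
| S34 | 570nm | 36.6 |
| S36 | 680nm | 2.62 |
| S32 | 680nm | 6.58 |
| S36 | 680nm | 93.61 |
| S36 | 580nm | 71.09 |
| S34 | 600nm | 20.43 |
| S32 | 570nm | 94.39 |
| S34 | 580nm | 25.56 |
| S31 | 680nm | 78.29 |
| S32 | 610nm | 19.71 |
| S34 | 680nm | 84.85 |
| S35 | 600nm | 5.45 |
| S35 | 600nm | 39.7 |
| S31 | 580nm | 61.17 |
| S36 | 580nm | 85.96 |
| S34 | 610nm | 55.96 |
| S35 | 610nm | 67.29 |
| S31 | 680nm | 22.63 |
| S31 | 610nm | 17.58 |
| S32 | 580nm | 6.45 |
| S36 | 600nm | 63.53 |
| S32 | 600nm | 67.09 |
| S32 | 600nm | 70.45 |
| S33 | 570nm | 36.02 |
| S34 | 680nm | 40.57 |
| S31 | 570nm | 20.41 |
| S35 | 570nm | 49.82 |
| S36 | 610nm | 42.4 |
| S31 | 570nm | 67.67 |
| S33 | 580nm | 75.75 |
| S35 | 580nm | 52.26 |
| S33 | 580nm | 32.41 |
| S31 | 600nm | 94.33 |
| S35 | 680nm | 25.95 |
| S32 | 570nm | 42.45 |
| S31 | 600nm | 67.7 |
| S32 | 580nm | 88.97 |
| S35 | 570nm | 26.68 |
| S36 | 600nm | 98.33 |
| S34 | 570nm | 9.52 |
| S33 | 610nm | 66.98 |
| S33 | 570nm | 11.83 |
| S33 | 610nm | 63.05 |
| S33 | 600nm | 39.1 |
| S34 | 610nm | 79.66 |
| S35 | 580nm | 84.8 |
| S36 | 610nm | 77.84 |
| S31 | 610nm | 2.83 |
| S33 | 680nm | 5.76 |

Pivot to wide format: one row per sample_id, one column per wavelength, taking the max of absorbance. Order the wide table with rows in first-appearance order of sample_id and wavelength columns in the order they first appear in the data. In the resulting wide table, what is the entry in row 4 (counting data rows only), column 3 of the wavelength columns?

With rows in first-appearance order of sample_id, row 4 is sample_id=S36. wavelength columns in first-appearance order: 680nm, 580nm, 570nm, 600nm, 610nm; column 3 is 570nm.
Long rows with sample_id=S36, wavelength=570nm: max(40.49, 72.09) = 72.09.

72.09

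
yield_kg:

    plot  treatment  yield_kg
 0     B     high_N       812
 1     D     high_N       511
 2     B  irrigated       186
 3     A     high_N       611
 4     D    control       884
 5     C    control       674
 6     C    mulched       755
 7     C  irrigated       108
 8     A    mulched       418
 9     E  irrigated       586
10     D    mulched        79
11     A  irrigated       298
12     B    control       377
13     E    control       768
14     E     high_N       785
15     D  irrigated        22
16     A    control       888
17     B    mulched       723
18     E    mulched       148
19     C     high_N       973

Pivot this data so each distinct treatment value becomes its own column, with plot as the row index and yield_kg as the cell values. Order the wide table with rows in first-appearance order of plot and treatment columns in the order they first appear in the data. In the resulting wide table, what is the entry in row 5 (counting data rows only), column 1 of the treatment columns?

785

With rows in first-appearance order of plot, row 5 is plot=E. treatment columns in first-appearance order: high_N, irrigated, control, mulched; column 1 is high_N.
Long rows with plot=E, treatment=high_N: yield_kg = 785.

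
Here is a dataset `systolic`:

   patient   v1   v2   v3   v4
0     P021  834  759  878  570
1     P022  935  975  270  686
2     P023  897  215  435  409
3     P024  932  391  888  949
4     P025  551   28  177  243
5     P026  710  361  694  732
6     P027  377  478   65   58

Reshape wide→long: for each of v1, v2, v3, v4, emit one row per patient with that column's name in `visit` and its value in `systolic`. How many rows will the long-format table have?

28

7 patient values × 4 melted columns = 28 rows.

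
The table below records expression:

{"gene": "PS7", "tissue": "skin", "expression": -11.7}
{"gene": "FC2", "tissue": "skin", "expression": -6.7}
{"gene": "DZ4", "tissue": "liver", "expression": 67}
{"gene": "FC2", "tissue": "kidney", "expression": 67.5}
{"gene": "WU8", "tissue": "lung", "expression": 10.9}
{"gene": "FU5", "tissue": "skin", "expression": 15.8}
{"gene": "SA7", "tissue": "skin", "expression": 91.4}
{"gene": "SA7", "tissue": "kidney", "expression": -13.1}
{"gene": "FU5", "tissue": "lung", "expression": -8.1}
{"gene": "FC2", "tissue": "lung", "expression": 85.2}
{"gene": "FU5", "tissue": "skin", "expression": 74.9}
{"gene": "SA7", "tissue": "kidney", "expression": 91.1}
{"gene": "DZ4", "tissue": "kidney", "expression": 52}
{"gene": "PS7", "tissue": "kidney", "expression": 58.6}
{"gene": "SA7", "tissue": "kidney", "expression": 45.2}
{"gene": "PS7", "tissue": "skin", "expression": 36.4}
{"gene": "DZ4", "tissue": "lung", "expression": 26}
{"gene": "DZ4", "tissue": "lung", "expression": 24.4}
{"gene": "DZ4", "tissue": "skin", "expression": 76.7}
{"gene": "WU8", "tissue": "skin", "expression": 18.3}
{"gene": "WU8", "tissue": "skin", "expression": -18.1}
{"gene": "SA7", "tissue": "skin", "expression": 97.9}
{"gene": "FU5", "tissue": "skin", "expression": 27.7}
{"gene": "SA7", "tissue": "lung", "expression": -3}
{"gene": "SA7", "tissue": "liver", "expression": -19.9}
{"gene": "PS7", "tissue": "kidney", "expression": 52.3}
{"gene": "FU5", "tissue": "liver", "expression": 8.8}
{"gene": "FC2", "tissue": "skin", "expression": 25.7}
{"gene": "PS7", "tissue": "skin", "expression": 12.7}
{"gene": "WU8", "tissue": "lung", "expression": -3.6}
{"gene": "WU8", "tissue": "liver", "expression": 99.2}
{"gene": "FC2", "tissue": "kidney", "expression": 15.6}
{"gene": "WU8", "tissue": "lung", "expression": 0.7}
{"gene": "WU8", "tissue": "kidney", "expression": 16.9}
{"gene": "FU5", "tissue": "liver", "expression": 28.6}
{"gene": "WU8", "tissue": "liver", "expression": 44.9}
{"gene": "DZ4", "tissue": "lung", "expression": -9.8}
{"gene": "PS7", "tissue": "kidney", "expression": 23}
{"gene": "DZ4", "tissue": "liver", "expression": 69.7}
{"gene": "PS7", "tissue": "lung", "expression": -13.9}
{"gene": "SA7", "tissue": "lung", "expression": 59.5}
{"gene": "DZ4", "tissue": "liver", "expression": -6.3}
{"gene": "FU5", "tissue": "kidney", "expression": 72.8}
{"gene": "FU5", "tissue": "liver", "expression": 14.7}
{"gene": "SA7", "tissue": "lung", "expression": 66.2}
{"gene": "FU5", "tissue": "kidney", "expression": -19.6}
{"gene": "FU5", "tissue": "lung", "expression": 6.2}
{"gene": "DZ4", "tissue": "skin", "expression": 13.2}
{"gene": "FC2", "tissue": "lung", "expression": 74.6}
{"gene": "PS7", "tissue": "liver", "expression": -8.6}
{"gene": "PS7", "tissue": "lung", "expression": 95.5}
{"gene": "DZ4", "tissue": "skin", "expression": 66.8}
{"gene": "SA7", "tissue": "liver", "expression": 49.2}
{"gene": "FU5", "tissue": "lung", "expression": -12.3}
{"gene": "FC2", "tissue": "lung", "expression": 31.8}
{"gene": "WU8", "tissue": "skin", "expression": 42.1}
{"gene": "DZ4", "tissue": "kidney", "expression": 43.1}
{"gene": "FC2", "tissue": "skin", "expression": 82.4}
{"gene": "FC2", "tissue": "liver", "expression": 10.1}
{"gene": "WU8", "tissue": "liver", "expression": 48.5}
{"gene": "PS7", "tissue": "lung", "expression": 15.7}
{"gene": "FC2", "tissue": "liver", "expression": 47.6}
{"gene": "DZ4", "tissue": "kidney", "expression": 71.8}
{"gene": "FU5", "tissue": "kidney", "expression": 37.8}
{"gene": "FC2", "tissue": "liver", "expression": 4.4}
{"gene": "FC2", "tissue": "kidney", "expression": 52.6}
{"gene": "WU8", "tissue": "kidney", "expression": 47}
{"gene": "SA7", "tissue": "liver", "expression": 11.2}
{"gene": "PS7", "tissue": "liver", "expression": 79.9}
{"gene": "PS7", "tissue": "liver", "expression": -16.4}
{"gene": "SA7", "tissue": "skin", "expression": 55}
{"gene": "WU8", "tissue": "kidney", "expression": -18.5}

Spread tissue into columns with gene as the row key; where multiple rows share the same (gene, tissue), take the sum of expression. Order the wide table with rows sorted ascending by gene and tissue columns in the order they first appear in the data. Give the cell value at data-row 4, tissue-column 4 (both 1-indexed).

With rows sorted ascending by gene, row 4 is gene=PS7. tissue columns in first-appearance order: skin, liver, kidney, lung; column 4 is lung.
Long rows with gene=PS7, tissue=lung: -13.9 + 95.5 + 15.7 = 97.3.

97.3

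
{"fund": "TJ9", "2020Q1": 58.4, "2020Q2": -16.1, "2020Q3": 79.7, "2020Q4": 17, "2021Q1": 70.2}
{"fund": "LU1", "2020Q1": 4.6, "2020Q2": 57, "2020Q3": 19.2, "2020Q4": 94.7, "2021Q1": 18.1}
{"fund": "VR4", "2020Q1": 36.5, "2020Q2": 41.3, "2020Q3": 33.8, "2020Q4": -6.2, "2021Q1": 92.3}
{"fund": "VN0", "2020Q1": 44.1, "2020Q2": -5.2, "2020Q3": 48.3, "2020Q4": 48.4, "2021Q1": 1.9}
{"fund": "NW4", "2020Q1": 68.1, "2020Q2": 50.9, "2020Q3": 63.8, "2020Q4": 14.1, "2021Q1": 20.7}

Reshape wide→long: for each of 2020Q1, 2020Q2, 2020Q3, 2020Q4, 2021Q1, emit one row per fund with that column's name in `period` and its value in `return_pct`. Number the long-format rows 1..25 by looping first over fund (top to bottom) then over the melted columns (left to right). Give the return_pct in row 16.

44.1

25 rows total (5 × 5). Row 16: index ⌊(16-1)/5⌋ = 3 into fund → VN0; (16-1) mod 5 = 0 into the melted columns → 2020Q1.
So row 16 is (VN0, 2020Q1, 44.1); return_pct = 44.1.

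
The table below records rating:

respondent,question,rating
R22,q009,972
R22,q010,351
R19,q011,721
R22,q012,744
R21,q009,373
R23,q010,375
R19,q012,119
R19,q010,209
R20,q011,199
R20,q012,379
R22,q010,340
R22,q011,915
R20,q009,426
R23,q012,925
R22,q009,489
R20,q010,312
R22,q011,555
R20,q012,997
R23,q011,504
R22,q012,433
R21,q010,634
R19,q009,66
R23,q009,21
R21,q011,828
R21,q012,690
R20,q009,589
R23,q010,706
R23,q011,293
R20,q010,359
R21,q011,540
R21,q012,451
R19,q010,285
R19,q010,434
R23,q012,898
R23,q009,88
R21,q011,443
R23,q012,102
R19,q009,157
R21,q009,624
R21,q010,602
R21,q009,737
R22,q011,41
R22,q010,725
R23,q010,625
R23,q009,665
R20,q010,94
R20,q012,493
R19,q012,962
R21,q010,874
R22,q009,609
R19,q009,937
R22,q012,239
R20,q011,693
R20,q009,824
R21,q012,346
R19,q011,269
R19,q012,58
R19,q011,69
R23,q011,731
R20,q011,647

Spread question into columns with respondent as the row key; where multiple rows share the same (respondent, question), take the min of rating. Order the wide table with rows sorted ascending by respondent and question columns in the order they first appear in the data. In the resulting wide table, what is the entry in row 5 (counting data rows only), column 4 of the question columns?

With rows sorted ascending by respondent, row 5 is respondent=R23. question columns in first-appearance order: q009, q010, q011, q012; column 4 is q012.
Long rows with respondent=R23, question=q012: min(925, 898, 102) = 102.

102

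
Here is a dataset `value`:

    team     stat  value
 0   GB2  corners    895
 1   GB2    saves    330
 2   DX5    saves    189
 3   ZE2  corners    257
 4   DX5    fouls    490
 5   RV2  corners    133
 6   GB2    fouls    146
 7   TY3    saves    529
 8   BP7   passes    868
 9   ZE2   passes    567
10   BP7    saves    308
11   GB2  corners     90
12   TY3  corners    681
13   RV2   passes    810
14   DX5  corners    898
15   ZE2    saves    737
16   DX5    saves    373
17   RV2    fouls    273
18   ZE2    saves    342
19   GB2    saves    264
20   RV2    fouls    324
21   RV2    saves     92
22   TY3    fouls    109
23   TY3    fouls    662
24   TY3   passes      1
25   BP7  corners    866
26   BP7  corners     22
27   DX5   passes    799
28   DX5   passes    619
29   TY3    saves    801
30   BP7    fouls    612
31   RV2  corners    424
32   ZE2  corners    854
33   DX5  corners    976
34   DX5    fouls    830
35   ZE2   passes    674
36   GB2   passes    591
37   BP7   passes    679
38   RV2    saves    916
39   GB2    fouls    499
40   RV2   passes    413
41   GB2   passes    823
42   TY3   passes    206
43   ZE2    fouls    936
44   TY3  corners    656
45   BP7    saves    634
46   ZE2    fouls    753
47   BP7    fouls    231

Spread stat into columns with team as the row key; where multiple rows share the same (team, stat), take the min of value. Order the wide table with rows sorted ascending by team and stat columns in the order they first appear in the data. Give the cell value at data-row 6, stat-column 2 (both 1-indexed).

342

With rows sorted ascending by team, row 6 is team=ZE2. stat columns in first-appearance order: corners, saves, fouls, passes; column 2 is saves.
Long rows with team=ZE2, stat=saves: min(737, 342) = 342.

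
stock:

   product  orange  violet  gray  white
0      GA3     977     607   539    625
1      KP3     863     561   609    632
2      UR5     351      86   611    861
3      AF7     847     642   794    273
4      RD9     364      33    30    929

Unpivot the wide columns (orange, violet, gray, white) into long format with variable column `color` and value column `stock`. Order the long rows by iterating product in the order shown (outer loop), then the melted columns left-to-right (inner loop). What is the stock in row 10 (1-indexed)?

86

20 rows total (5 × 4). Row 10: index ⌊(10-1)/4⌋ = 2 into product → UR5; (10-1) mod 4 = 1 into the melted columns → violet.
So row 10 is (UR5, violet, 86); stock = 86.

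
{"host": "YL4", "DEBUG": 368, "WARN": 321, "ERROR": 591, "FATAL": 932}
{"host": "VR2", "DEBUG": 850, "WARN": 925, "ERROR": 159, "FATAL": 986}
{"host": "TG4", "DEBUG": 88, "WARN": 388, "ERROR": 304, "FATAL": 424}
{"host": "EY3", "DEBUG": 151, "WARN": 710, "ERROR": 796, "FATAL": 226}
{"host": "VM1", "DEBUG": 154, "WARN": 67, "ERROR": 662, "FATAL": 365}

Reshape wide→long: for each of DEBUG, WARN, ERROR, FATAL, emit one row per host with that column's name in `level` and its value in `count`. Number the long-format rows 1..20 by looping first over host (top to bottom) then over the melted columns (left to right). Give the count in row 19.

20 rows total (5 × 4). Row 19: index ⌊(19-1)/4⌋ = 4 into host → VM1; (19-1) mod 4 = 2 into the melted columns → ERROR.
So row 19 is (VM1, ERROR, 662); count = 662.

662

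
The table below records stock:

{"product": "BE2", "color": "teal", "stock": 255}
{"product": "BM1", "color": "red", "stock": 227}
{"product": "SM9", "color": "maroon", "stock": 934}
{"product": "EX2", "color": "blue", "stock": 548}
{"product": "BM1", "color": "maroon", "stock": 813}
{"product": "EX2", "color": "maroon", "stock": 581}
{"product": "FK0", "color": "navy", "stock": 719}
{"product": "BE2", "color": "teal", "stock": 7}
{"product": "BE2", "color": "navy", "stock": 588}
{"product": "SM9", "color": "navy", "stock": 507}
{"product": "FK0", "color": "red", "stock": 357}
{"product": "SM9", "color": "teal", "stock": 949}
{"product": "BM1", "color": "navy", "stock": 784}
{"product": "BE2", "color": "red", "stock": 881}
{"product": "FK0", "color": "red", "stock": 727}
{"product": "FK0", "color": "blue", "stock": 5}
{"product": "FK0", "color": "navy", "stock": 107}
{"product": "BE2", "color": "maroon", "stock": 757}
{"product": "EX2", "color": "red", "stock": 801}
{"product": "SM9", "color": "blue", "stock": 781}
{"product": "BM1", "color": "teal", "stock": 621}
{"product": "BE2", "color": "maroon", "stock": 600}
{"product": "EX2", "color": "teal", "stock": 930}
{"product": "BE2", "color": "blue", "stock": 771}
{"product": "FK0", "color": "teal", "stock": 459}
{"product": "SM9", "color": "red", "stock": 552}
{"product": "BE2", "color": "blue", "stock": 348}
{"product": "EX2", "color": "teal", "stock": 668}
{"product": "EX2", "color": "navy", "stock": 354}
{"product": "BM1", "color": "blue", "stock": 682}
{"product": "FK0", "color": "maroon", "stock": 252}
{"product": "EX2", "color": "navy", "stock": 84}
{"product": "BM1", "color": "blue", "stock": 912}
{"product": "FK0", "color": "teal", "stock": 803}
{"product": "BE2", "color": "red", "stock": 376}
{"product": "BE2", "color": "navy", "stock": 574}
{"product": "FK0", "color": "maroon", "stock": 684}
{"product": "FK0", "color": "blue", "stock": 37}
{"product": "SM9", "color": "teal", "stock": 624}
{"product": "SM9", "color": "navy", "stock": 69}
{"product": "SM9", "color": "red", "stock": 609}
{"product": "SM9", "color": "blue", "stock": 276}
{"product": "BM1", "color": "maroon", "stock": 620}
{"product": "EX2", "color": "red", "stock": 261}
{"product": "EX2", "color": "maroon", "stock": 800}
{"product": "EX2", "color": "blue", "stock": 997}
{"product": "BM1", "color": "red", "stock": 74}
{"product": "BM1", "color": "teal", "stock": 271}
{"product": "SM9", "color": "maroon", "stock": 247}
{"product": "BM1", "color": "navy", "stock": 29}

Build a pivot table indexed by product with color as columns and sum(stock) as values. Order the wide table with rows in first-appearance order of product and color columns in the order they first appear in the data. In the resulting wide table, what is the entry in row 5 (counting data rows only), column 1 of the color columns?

With rows in first-appearance order of product, row 5 is product=FK0. color columns in first-appearance order: teal, red, maroon, blue, navy; column 1 is teal.
Long rows with product=FK0, color=teal: 459 + 803 = 1262.

1262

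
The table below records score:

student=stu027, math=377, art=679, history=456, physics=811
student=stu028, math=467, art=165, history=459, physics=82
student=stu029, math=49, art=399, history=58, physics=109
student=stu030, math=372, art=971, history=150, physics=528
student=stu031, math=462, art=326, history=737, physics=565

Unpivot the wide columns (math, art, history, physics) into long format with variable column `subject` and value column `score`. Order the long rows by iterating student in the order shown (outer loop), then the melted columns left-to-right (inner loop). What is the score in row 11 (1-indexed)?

20 rows total (5 × 4). Row 11: index ⌊(11-1)/4⌋ = 2 into student → stu029; (11-1) mod 4 = 2 into the melted columns → history.
So row 11 is (stu029, history, 58); score = 58.

58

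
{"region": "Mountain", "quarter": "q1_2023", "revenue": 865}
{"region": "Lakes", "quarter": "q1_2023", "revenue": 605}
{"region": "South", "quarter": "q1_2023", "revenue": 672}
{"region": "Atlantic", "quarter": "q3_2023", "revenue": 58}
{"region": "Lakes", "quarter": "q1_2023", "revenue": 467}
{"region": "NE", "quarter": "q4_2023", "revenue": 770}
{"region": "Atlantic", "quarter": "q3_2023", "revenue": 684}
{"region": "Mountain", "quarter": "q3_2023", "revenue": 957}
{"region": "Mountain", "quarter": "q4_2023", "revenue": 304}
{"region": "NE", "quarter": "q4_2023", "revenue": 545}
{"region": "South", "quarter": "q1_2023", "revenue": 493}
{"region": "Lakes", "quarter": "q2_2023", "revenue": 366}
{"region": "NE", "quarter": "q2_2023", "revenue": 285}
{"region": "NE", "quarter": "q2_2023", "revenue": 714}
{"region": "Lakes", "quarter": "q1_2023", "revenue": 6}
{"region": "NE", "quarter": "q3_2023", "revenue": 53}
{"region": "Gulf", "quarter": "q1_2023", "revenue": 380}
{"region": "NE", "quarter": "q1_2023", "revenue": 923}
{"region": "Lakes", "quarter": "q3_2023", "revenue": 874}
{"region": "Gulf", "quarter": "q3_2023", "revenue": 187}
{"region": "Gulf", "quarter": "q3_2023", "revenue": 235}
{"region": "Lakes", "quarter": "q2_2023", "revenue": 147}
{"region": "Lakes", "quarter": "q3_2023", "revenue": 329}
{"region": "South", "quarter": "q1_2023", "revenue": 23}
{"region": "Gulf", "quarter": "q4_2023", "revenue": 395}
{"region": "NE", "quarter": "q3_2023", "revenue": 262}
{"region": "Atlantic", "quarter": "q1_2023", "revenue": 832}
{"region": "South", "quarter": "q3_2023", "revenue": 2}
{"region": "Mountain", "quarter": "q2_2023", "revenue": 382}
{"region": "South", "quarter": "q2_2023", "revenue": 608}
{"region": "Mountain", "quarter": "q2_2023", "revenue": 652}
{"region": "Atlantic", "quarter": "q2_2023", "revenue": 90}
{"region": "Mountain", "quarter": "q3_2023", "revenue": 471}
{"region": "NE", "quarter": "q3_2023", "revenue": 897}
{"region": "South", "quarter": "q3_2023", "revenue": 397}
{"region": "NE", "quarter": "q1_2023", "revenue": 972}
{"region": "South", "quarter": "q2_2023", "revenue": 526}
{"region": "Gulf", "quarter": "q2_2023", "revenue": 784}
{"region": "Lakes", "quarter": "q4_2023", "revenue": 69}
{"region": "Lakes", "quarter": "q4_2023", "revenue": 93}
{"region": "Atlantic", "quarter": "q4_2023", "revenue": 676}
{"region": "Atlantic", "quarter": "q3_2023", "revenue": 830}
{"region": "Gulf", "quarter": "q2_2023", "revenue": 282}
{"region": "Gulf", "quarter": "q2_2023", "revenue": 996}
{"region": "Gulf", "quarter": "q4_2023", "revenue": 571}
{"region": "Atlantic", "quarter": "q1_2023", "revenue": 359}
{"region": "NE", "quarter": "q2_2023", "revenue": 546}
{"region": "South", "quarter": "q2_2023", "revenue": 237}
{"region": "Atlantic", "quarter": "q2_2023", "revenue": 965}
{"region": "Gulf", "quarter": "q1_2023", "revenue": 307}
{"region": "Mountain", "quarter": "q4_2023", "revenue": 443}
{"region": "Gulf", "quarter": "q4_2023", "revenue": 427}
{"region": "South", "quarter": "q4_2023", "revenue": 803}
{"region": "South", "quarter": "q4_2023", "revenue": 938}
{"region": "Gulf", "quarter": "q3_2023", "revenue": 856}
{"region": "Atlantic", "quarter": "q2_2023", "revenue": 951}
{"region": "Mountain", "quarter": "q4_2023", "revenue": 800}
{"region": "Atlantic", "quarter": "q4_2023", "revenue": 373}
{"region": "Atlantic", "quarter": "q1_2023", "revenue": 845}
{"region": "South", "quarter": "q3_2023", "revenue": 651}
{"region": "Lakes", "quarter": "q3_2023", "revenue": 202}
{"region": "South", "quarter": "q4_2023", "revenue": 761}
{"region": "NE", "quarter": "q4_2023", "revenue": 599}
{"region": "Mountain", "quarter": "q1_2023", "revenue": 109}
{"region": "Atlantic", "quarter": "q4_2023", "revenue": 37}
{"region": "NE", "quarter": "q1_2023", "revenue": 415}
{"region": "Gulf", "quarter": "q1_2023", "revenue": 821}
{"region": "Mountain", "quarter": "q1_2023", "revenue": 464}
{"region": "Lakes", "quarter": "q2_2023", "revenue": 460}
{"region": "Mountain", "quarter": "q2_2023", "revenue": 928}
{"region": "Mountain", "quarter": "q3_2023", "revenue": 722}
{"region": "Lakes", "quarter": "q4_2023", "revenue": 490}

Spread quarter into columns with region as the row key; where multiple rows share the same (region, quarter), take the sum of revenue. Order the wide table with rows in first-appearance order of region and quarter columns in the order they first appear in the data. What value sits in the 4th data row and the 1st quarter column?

2036

With rows in first-appearance order of region, row 4 is region=Atlantic. quarter columns in first-appearance order: q1_2023, q3_2023, q4_2023, q2_2023; column 1 is q1_2023.
Long rows with region=Atlantic, quarter=q1_2023: 832 + 359 + 845 = 2036.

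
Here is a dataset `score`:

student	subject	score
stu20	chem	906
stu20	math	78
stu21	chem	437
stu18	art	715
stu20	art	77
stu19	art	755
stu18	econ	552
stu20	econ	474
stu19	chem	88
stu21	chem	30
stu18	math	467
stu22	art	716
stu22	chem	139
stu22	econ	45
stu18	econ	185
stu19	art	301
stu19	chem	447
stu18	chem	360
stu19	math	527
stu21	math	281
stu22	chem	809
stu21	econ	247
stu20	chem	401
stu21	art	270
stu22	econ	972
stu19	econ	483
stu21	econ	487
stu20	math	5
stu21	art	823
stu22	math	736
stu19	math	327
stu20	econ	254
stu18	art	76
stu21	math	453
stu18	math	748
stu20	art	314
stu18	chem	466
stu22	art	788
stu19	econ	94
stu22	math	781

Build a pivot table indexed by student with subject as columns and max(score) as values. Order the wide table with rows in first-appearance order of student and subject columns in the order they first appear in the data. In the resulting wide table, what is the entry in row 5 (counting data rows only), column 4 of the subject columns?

With rows in first-appearance order of student, row 5 is student=stu22. subject columns in first-appearance order: chem, math, art, econ; column 4 is econ.
Long rows with student=stu22, subject=econ: max(45, 972) = 972.

972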